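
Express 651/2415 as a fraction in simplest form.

651 = 3 × 7 × 31
2415 = 3 × 5 × 7 × 23
gcd(651, 2415) = 3 × 7 = 21.
Divide numerator and denominator by 21: 651/2415 = 31/115.

31/115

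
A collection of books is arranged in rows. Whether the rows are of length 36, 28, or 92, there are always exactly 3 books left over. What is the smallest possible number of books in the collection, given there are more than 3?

N − 3 must be a common multiple of 36, 28, and 92.
36 = 2^2 × 3^2
28 = 2^2 × 7
92 = 2^2 × 23
LCM(36, 28, 92) = 2^2 × 3^2 × 7 × 23 = 5796.
Smallest N > 3 is LCM + 3 = 5796 + 3 = 5799.

5799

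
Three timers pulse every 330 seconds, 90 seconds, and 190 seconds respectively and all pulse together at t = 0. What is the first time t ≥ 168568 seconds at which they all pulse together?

169290 seconds

Joint pulses occur at multiples of LCM(330, 90, 190).
330 = 2 × 3 × 5 × 11
90 = 2 × 3^2 × 5
190 = 2 × 5 × 19
LCM(330, 90, 190) = 2 × 3^2 × 5 × 11 × 19 = 18810.
Smallest multiple of 18810 that is ≥ 168568: ⌈168568/18810⌉ × 18810 = 9 × 18810 = 169290.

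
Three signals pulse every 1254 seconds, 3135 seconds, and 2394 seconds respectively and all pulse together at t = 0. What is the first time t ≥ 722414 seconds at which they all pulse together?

Joint pulses occur at multiples of LCM(1254, 3135, 2394).
1254 = 2 × 3 × 11 × 19
3135 = 3 × 5 × 11 × 19
2394 = 2 × 3^2 × 7 × 19
LCM(1254, 3135, 2394) = 2 × 3^2 × 5 × 7 × 11 × 19 = 131670.
Smallest multiple of 131670 that is ≥ 722414: ⌈722414/131670⌉ × 131670 = 6 × 131670 = 790020.

790020 seconds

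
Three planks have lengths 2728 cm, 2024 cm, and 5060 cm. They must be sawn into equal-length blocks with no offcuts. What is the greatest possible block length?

44 cm

The block length must divide every plank, so the greatest is gcd(2728, 2024, 5060).
2728 = 2^3 × 11 × 31
2024 = 2^3 × 11 × 23
5060 = 2^2 × 5 × 11 × 23
gcd(2728, 2024, 5060) = 2^2 × 11 = 44.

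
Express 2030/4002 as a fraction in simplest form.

35/69

2030 = 2 × 5 × 7 × 29
4002 = 2 × 3 × 23 × 29
gcd(2030, 4002) = 2 × 29 = 58.
Divide numerator and denominator by 58: 2030/4002 = 35/69.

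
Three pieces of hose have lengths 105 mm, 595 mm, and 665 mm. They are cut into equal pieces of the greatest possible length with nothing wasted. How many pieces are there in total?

Piece length = gcd(105, 595, 665).
105 = 3 × 5 × 7
595 = 5 × 7 × 17
665 = 5 × 7 × 19
gcd(105, 595, 665) = 5 × 7 = 35.
Total pieces = 105/35 + 595/35 + 665/35 = 3 + 17 + 19 = 39.

39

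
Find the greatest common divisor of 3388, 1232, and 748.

3388 = 2^2 × 7 × 11^2
1232 = 2^4 × 7 × 11
748 = 2^2 × 11 × 17
gcd(3388, 1232, 748) = 2^2 × 11 = 44.

44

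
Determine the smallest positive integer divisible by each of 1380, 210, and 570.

183540

1380 = 2^2 × 3 × 5 × 23
210 = 2 × 3 × 5 × 7
570 = 2 × 3 × 5 × 19
LCM(1380, 210, 570) = 2^2 × 3 × 5 × 7 × 19 × 23 = 183540.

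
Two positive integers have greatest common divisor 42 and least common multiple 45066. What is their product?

For any two positive integers, gcd × lcm = product = 42 × 45066 = 1892772.

1892772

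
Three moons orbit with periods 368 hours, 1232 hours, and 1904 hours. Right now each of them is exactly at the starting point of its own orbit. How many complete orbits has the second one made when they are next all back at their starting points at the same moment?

All finish a whole number of cycles simultaneously at t = LCM of the periods.
368 = 2^4 × 23
1232 = 2^4 × 7 × 11
1904 = 2^4 × 7 × 17
LCM(368, 1232, 1904) = 2^4 × 7 × 11 × 17 × 23 = 481712.
Orbits for period 1232: 481712 / 1232 = 391.

391 orbits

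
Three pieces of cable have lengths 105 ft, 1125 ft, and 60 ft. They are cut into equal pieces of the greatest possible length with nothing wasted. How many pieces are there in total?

86

Piece length = gcd(105, 1125, 60).
105 = 3 × 5 × 7
1125 = 3^2 × 5^3
60 = 2^2 × 3 × 5
gcd(105, 1125, 60) = 3 × 5 = 15.
Total pieces = 105/15 + 1125/15 + 60/15 = 7 + 75 + 4 = 86.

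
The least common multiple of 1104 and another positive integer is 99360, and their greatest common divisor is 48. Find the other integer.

gcd × lcm = product of the two integers, so the other integer is (48 × 99360) / 1104 = 4320.

4320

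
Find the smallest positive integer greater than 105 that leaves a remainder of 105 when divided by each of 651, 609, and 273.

N − 105 must be a common multiple of 651, 609, and 273.
651 = 3 × 7 × 31
609 = 3 × 7 × 29
273 = 3 × 7 × 13
LCM(651, 609, 273) = 3 × 7 × 13 × 29 × 31 = 245427.
Smallest N > 105 is LCM + 105 = 245427 + 105 = 245532.

245532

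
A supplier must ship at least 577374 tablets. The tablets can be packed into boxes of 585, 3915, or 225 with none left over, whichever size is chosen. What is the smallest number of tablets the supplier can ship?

The number of tablets must be a common multiple of 585, 3915, and 225, so a multiple of their LCM.
585 = 3^2 × 5 × 13
3915 = 3^3 × 5 × 29
225 = 3^2 × 5^2
LCM(585, 3915, 225) = 3^3 × 5^2 × 13 × 29 = 254475.
Smallest multiple of 254475 that is ≥ 577374: ⌈577374/254475⌉ × 254475 = 3 × 254475 = 763425.

763425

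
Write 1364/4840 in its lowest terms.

1364 = 2^2 × 11 × 31
4840 = 2^3 × 5 × 11^2
gcd(1364, 4840) = 2^2 × 11 = 44.
Divide numerator and denominator by 44: 1364/4840 = 31/110.

31/110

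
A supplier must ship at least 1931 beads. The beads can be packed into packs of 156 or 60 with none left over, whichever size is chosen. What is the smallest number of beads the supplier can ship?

The number of beads must be a common multiple of 156 and 60, so a multiple of their LCM.
156 = 2^2 × 3 × 13
60 = 2^2 × 3 × 5
LCM(156, 60) = 2^2 × 3 × 5 × 13 = 780.
Smallest multiple of 780 that is ≥ 1931: ⌈1931/780⌉ × 780 = 3 × 780 = 2340.

2340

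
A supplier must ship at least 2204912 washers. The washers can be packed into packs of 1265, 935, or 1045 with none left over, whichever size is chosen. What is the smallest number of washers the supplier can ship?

The number of washers must be a common multiple of 1265, 935, and 1045, so a multiple of their LCM.
1265 = 5 × 11 × 23
935 = 5 × 11 × 17
1045 = 5 × 11 × 19
LCM(1265, 935, 1045) = 5 × 11 × 17 × 19 × 23 = 408595.
Smallest multiple of 408595 that is ≥ 2204912: ⌈2204912/408595⌉ × 408595 = 6 × 408595 = 2451570.

2451570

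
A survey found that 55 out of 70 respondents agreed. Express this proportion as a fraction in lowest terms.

11/14

55 = 5 × 11
70 = 2 × 5 × 7
gcd(55, 70) = 5.
Divide numerator and denominator by 5: 55/70 = 11/14.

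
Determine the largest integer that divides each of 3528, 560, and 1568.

3528 = 2^3 × 3^2 × 7^2
560 = 2^4 × 5 × 7
1568 = 2^5 × 7^2
gcd(3528, 560, 1568) = 2^3 × 7 = 56.

56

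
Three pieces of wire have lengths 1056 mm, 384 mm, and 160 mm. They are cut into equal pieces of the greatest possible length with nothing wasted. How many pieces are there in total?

Piece length = gcd(1056, 384, 160).
1056 = 2^5 × 3 × 11
384 = 2^7 × 3
160 = 2^5 × 5
gcd(1056, 384, 160) = 2^5 = 32.
Total pieces = 1056/32 + 384/32 + 160/32 = 33 + 12 + 5 = 50.

50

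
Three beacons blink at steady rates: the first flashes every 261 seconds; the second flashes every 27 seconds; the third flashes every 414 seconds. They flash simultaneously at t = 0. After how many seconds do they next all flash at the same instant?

The first simultaneous occurrence is after LCM of the individual periods.
261 = 3^2 × 29
27 = 3^3
414 = 2 × 3^2 × 23
LCM(261, 27, 414) = 2 × 3^3 × 23 × 29 = 36018.

36018 seconds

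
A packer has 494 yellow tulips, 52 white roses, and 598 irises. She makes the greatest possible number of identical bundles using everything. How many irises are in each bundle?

Number of bundles = gcd(494, 52, 598).
494 = 2 × 13 × 19
52 = 2^2 × 13
598 = 2 × 13 × 23
gcd(494, 52, 598) = 2 × 13 = 26.
irises per bundle = 598 / 26 = 23.

23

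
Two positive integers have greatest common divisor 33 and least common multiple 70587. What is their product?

2329371

For any two positive integers, gcd × lcm = product = 33 × 70587 = 2329371.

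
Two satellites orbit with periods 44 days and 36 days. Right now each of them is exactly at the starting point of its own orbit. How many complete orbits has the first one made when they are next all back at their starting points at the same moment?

The first common completion time is the LCM of the periods.
44 = 2^2 × 11
36 = 2^2 × 3^2
LCM(44, 36) = 2^2 × 3^2 × 11 = 396.
Orbits for period 44: 396 / 44 = 9.

9 orbits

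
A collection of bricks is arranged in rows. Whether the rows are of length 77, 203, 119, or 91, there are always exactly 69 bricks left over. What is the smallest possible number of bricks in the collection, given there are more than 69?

N − 69 must be a common multiple of 77, 203, 119, and 91.
77 = 7 × 11
203 = 7 × 29
119 = 7 × 17
91 = 7 × 13
LCM(77, 203, 119, 91) = 7 × 11 × 13 × 17 × 29 = 493493.
Smallest N > 69 is LCM + 69 = 493493 + 69 = 493562.

493562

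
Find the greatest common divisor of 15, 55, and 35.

5

15 = 3 × 5
55 = 5 × 11
35 = 5 × 7
gcd(15, 55, 35) = 5.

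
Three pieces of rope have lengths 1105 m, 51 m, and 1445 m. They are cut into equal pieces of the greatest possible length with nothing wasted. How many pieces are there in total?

153

Piece length = gcd(1105, 51, 1445).
1105 = 5 × 13 × 17
51 = 3 × 17
1445 = 5 × 17^2
gcd(1105, 51, 1445) = 17.
Total pieces = 1105/17 + 51/17 + 1445/17 = 65 + 3 + 85 = 153.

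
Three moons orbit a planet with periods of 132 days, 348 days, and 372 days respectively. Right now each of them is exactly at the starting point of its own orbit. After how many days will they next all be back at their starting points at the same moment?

118668 days

We need the least common multiple of the intervals.
132 = 2^2 × 3 × 11
348 = 2^2 × 3 × 29
372 = 2^2 × 3 × 31
LCM(132, 348, 372) = 2^2 × 3 × 11 × 29 × 31 = 118668.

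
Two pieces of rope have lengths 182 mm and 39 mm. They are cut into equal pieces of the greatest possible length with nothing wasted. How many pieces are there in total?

17

Piece length = gcd(182, 39).
182 = 2 × 7 × 13
39 = 3 × 13
gcd(182, 39) = 13.
Total pieces = 182/13 + 39/13 = 14 + 3 = 17.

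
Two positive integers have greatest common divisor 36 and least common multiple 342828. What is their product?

12341808

For any two positive integers, gcd × lcm = product = 36 × 342828 = 12341808.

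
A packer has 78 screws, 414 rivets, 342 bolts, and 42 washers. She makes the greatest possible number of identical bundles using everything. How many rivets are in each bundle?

69

Number of bundles = gcd(78, 414, 342, 42).
78 = 2 × 3 × 13
414 = 2 × 3^2 × 23
342 = 2 × 3^2 × 19
42 = 2 × 3 × 7
gcd(78, 414, 342, 42) = 2 × 3 = 6.
rivets per bundle = 414 / 6 = 69.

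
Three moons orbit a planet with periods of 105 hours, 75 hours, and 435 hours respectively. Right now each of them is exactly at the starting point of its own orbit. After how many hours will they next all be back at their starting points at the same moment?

The first simultaneous occurrence is after LCM of the individual periods.
105 = 3 × 5 × 7
75 = 3 × 5^2
435 = 3 × 5 × 29
LCM(105, 75, 435) = 3 × 5^2 × 7 × 29 = 15225.

15225 hours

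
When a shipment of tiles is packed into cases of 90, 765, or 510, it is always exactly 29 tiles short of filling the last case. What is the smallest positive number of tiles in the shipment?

1501

Being 29 short of a full case of size k means N ≡ −29 (mod k), i.e. N + 29 is a multiple of each size.
90 = 2 × 3^2 × 5
765 = 3^2 × 5 × 17
510 = 2 × 3 × 5 × 17
LCM(90, 765, 510) = 2 × 3^2 × 5 × 17 = 1530.
Smallest positive N is 1530 − 29 = 1501.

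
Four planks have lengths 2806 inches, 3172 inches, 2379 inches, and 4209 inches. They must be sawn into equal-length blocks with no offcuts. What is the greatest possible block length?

The block length must divide every plank, so the greatest is gcd(2806, 3172, 2379, 4209).
2806 = 2 × 23 × 61
3172 = 2^2 × 13 × 61
2379 = 3 × 13 × 61
4209 = 3 × 23 × 61
gcd(2806, 3172, 2379, 4209) = 61.

61 inches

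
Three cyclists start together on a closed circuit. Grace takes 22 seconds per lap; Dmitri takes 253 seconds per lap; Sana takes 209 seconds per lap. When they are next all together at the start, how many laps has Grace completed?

They are all back at their starting positions together after one LCM of the periods.
22 = 2 × 11
253 = 11 × 23
209 = 11 × 19
LCM(22, 253, 209) = 2 × 11 × 19 × 23 = 9614.
Laps for period 22: 9614 / 22 = 437.

437 laps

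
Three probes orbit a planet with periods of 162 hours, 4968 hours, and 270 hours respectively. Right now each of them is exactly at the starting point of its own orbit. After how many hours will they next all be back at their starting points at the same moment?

74520 hours

The first simultaneous occurrence is after LCM of the individual periods.
162 = 2 × 3^4
4968 = 2^3 × 3^3 × 23
270 = 2 × 3^3 × 5
LCM(162, 4968, 270) = 2^3 × 3^4 × 5 × 23 = 74520.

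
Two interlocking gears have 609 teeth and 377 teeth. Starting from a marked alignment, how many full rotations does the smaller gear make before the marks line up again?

All finish a whole number of cycles simultaneously at t = LCM of the periods.
609 = 3 × 7 × 29
377 = 13 × 29
LCM(609, 377) = 3 × 7 × 13 × 29 = 7917.
Rotations for period 377: 7917 / 377 = 21.

21 rotations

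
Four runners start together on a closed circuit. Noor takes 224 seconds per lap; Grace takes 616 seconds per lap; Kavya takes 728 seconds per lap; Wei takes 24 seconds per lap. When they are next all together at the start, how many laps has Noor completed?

429 laps

The first common completion time is the LCM of the periods.
224 = 2^5 × 7
616 = 2^3 × 7 × 11
728 = 2^3 × 7 × 13
24 = 2^3 × 3
LCM(224, 616, 728, 24) = 2^5 × 3 × 7 × 11 × 13 = 96096.
Laps for period 224: 96096 / 224 = 429.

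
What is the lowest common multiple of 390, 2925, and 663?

390 = 2 × 3 × 5 × 13
2925 = 3^2 × 5^2 × 13
663 = 3 × 13 × 17
LCM(390, 2925, 663) = 2 × 3^2 × 5^2 × 13 × 17 = 99450.

99450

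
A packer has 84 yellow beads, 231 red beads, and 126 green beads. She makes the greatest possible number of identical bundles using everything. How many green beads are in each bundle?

Number of bundles = gcd(84, 231, 126).
84 = 2^2 × 3 × 7
231 = 3 × 7 × 11
126 = 2 × 3^2 × 7
gcd(84, 231, 126) = 3 × 7 = 21.
green beads per bundle = 126 / 21 = 6.

6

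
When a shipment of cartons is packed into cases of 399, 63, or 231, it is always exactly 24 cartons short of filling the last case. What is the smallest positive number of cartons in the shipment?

Being 24 short of a full case of size k means N ≡ −24 (mod k), i.e. N + 24 is a multiple of each size.
399 = 3 × 7 × 19
63 = 3^2 × 7
231 = 3 × 7 × 11
LCM(399, 63, 231) = 3^2 × 7 × 11 × 19 = 13167.
Smallest positive N is 13167 − 24 = 13143.

13143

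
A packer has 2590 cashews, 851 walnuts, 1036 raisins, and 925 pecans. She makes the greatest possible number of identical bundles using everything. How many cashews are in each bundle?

70

Number of bundles = gcd(2590, 851, 1036, 925).
2590 = 2 × 5 × 7 × 37
851 = 23 × 37
1036 = 2^2 × 7 × 37
925 = 5^2 × 37
gcd(2590, 851, 1036, 925) = 37.
cashews per bundle = 2590 / 37 = 70.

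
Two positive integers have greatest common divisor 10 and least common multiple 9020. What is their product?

90200

For any two positive integers, gcd × lcm = product = 10 × 9020 = 90200.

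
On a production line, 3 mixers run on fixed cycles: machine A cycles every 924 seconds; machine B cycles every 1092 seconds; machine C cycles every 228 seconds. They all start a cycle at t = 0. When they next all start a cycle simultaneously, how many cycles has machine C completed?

They are all back at their starting positions together after one LCM of the periods.
924 = 2^2 × 3 × 7 × 11
1092 = 2^2 × 3 × 7 × 13
228 = 2^2 × 3 × 19
LCM(924, 1092, 228) = 2^2 × 3 × 7 × 11 × 13 × 19 = 228228.
Cycles for period 228: 228228 / 228 = 1001.

1001 cycles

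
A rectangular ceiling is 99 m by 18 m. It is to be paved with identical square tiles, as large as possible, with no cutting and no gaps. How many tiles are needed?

Tile side = gcd(99, 18).
99 = 3^2 × 11
18 = 2 × 3^2
gcd(99, 18) = 3^2 = 9.
Tiles: (99/9) × (18/9) = 11 × 2 = 22.

22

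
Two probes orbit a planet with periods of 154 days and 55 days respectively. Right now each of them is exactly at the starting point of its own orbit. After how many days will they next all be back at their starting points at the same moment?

We need the least common multiple of the intervals.
154 = 2 × 7 × 11
55 = 5 × 11
LCM(154, 55) = 2 × 5 × 7 × 11 = 770.

770 days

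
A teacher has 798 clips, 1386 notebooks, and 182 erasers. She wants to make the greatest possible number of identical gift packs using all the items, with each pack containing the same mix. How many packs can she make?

14 packs

The pack count must divide each quantity, so the greatest is gcd(798, 1386, 182).
798 = 2 × 3 × 7 × 19
1386 = 2 × 3^2 × 7 × 11
182 = 2 × 7 × 13
gcd(798, 1386, 182) = 2 × 7 = 14.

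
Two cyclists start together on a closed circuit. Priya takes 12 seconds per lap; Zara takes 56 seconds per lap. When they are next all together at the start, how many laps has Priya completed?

They are all back at their starting positions together after one LCM of the periods.
12 = 2^2 × 3
56 = 2^3 × 7
LCM(12, 56) = 2^3 × 3 × 7 = 168.
Laps for period 12: 168 / 12 = 14.

14 laps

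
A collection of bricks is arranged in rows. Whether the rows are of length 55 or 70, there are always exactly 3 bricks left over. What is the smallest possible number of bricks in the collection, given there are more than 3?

N − 3 must be a common multiple of 55 and 70.
55 = 5 × 11
70 = 2 × 5 × 7
LCM(55, 70) = 2 × 5 × 7 × 11 = 770.
Smallest N > 3 is LCM + 3 = 770 + 3 = 773.

773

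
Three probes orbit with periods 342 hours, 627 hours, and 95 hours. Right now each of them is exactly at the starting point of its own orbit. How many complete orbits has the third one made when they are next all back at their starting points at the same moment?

198 orbits

All finish a whole number of cycles simultaneously at t = LCM of the periods.
342 = 2 × 3^2 × 19
627 = 3 × 11 × 19
95 = 5 × 19
LCM(342, 627, 95) = 2 × 3^2 × 5 × 11 × 19 = 18810.
Orbits for period 95: 18810 / 95 = 198.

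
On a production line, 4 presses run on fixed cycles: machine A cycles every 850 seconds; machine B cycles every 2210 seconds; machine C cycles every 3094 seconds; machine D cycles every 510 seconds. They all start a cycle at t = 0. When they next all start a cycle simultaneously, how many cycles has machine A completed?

273 cycles

The first common completion time is the LCM of the periods.
850 = 2 × 5^2 × 17
2210 = 2 × 5 × 13 × 17
3094 = 2 × 7 × 13 × 17
510 = 2 × 3 × 5 × 17
LCM(850, 2210, 3094, 510) = 2 × 3 × 5^2 × 7 × 13 × 17 = 232050.
Cycles for period 850: 232050 / 850 = 273.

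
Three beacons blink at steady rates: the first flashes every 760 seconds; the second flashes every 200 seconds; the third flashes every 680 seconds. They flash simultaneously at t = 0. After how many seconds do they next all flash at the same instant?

They coincide at every common multiple of the periods; the first is the LCM.
760 = 2^3 × 5 × 19
200 = 2^3 × 5^2
680 = 2^3 × 5 × 17
LCM(760, 200, 680) = 2^3 × 5^2 × 17 × 19 = 64600.

64600 seconds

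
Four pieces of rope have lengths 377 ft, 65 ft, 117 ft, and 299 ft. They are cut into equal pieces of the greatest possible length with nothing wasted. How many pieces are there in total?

66

Piece length = gcd(377, 65, 117, 299).
377 = 13 × 29
65 = 5 × 13
117 = 3^2 × 13
299 = 13 × 23
gcd(377, 65, 117, 299) = 13.
Total pieces = 377/13 + 65/13 + 117/13 + 299/13 = 29 + 5 + 9 + 23 = 66.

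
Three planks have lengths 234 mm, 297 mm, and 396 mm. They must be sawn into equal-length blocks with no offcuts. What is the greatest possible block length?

9 mm

This is the greatest common divisor of 234, 297, and 396.
234 = 2 × 3^2 × 13
297 = 3^3 × 11
396 = 2^2 × 3^2 × 11
gcd(234, 297, 396) = 3^2 = 9.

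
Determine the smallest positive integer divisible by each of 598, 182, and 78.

12558

598 = 2 × 13 × 23
182 = 2 × 7 × 13
78 = 2 × 3 × 13
LCM(598, 182, 78) = 2 × 3 × 7 × 13 × 23 = 12558.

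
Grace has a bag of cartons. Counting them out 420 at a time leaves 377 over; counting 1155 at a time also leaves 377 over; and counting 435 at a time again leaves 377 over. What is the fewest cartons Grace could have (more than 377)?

134357

N − 377 must be a common multiple of 420, 1155, and 435.
420 = 2^2 × 3 × 5 × 7
1155 = 3 × 5 × 7 × 11
435 = 3 × 5 × 29
LCM(420, 1155, 435) = 2^2 × 3 × 5 × 7 × 11 × 29 = 133980.
Smallest N > 377 is LCM + 377 = 133980 + 377 = 134357.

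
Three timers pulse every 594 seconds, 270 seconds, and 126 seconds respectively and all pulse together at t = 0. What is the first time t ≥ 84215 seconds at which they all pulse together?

103950 seconds

Joint pulses occur at multiples of LCM(594, 270, 126).
594 = 2 × 3^3 × 11
270 = 2 × 3^3 × 5
126 = 2 × 3^2 × 7
LCM(594, 270, 126) = 2 × 3^3 × 5 × 7 × 11 = 20790.
Smallest multiple of 20790 that is ≥ 84215: ⌈84215/20790⌉ × 20790 = 5 × 20790 = 103950.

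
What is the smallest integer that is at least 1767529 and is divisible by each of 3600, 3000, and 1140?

2052000

The integer must be a common multiple of 3600, 3000, and 1140, so a multiple of their LCM.
3600 = 2^4 × 3^2 × 5^2
3000 = 2^3 × 3 × 5^3
1140 = 2^2 × 3 × 5 × 19
LCM(3600, 3000, 1140) = 2^4 × 3^2 × 5^3 × 19 = 342000.
Smallest multiple of 342000 that is ≥ 1767529: ⌈1767529/342000⌉ × 342000 = 6 × 342000 = 2052000.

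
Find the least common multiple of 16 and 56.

16 = 2^4
56 = 2^3 × 7
LCM(16, 56) = 2^4 × 7 = 112.

112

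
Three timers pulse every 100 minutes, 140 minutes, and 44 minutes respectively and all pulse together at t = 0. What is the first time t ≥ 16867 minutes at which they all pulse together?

Joint pulses occur at multiples of LCM(100, 140, 44).
100 = 2^2 × 5^2
140 = 2^2 × 5 × 7
44 = 2^2 × 11
LCM(100, 140, 44) = 2^2 × 5^2 × 7 × 11 = 7700.
Smallest multiple of 7700 that is ≥ 16867: ⌈16867/7700⌉ × 7700 = 3 × 7700 = 23100.

23100 minutes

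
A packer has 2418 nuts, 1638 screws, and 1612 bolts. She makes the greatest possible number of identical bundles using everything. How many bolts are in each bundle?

62

Number of bundles = gcd(2418, 1638, 1612).
2418 = 2 × 3 × 13 × 31
1638 = 2 × 3^2 × 7 × 13
1612 = 2^2 × 13 × 31
gcd(2418, 1638, 1612) = 2 × 13 = 26.
bolts per bundle = 1612 / 26 = 62.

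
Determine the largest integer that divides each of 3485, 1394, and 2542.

3485 = 5 × 17 × 41
1394 = 2 × 17 × 41
2542 = 2 × 31 × 41
gcd(3485, 1394, 2542) = 41.

41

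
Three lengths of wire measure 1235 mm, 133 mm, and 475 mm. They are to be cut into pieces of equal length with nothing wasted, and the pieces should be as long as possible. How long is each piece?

19 mm

Each piece length must divide every original length, so the longest possible is gcd(1235, 133, 475).
1235 = 5 × 13 × 19
133 = 7 × 19
475 = 5^2 × 19
gcd(1235, 133, 475) = 19.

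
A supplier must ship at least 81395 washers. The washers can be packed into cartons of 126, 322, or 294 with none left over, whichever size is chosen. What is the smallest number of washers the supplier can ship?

101430

The number of washers must be a common multiple of 126, 322, and 294, so a multiple of their LCM.
126 = 2 × 3^2 × 7
322 = 2 × 7 × 23
294 = 2 × 3 × 7^2
LCM(126, 322, 294) = 2 × 3^2 × 7^2 × 23 = 20286.
Smallest multiple of 20286 that is ≥ 81395: ⌈81395/20286⌉ × 20286 = 5 × 20286 = 101430.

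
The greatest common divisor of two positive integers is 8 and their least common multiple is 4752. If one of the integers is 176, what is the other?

For two integers, gcd × lcm = product, so the other is (8 × 4752) / 176 = 38016 / 176 = 216.

216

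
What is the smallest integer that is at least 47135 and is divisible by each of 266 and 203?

The integer must be a common multiple of 266 and 203, so a multiple of their LCM.
266 = 2 × 7 × 19
203 = 7 × 29
LCM(266, 203) = 2 × 7 × 19 × 29 = 7714.
Smallest multiple of 7714 that is ≥ 47135: ⌈47135/7714⌉ × 7714 = 7 × 7714 = 53998.

53998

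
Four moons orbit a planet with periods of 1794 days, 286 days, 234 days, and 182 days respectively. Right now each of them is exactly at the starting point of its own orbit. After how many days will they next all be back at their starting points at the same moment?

414414 days

We need the least common multiple of the intervals.
1794 = 2 × 3 × 13 × 23
286 = 2 × 11 × 13
234 = 2 × 3^2 × 13
182 = 2 × 7 × 13
LCM(1794, 286, 234, 182) = 2 × 3^2 × 7 × 11 × 13 × 23 = 414414.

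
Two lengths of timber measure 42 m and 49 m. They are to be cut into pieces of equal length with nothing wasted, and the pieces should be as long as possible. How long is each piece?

By the Euclidean algorithm:
49 = 1 × 42 + 7
42 = 6 × 7 + 0
gcd(42, 49) = 7.

7 m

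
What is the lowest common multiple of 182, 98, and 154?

14014

182 = 2 × 7 × 13
98 = 2 × 7^2
154 = 2 × 7 × 11
LCM(182, 98, 154) = 2 × 7^2 × 11 × 13 = 14014.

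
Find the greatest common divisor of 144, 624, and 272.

144 = 2^4 × 3^2
624 = 2^4 × 3 × 13
272 = 2^4 × 17
gcd(144, 624, 272) = 2^4 = 16.

16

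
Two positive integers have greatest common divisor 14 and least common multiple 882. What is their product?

For any two positive integers, gcd × lcm = product = 14 × 882 = 12348.

12348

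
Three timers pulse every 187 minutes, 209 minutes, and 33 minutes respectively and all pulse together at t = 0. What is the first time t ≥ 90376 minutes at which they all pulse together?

Joint pulses occur at multiples of LCM(187, 209, 33).
187 = 11 × 17
209 = 11 × 19
33 = 3 × 11
LCM(187, 209, 33) = 3 × 11 × 17 × 19 = 10659.
Smallest multiple of 10659 that is ≥ 90376: ⌈90376/10659⌉ × 10659 = 9 × 10659 = 95931.

95931 minutes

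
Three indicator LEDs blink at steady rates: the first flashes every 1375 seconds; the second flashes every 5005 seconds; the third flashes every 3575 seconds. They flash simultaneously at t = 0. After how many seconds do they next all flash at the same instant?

They coincide at every common multiple of the periods; the first is the LCM.
1375 = 5^3 × 11
5005 = 5 × 7 × 11 × 13
3575 = 5^2 × 11 × 13
LCM(1375, 5005, 3575) = 5^3 × 7 × 11 × 13 = 125125.

125125 seconds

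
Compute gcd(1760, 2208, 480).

32

1760 = 2^5 × 5 × 11
2208 = 2^5 × 3 × 23
480 = 2^5 × 3 × 5
gcd(1760, 2208, 480) = 2^5 = 32.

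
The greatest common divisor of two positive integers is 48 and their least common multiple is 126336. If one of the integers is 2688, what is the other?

2256

For two integers, gcd × lcm = product, so the other is (48 × 126336) / 2688 = 6064128 / 2688 = 2256.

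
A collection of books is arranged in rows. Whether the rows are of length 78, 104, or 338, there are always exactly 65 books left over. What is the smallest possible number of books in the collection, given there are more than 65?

4121

N − 65 must be a common multiple of 78, 104, and 338.
78 = 2 × 3 × 13
104 = 2^3 × 13
338 = 2 × 13^2
LCM(78, 104, 338) = 2^3 × 3 × 13^2 = 4056.
Smallest N > 65 is LCM + 65 = 4056 + 65 = 4121.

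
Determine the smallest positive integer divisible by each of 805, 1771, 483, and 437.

504735

805 = 5 × 7 × 23
1771 = 7 × 11 × 23
483 = 3 × 7 × 23
437 = 19 × 23
LCM(805, 1771, 483, 437) = 3 × 5 × 7 × 11 × 19 × 23 = 504735.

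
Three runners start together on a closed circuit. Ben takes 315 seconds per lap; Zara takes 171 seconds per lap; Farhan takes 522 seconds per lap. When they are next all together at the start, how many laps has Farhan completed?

They are all back at their starting positions together after one LCM of the periods.
315 = 3^2 × 5 × 7
171 = 3^2 × 19
522 = 2 × 3^2 × 29
LCM(315, 171, 522) = 2 × 3^2 × 5 × 7 × 19 × 29 = 347130.
Laps for period 522: 347130 / 522 = 665.

665 laps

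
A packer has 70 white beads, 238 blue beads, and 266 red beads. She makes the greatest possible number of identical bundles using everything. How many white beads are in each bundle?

5

Number of bundles = gcd(70, 238, 266).
70 = 2 × 5 × 7
238 = 2 × 7 × 17
266 = 2 × 7 × 19
gcd(70, 238, 266) = 2 × 7 = 14.
white beads per bundle = 70 / 14 = 5.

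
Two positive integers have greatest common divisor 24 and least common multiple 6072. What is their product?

For any two positive integers, gcd × lcm = product = 24 × 6072 = 145728.

145728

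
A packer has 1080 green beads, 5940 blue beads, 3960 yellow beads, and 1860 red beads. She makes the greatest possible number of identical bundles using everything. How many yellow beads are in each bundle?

66

Number of bundles = gcd(1080, 5940, 3960, 1860).
1080 = 2^3 × 3^3 × 5
5940 = 2^2 × 3^3 × 5 × 11
3960 = 2^3 × 3^2 × 5 × 11
1860 = 2^2 × 3 × 5 × 31
gcd(1080, 5940, 3960, 1860) = 2^2 × 3 × 5 = 60.
yellow beads per bundle = 3960 / 60 = 66.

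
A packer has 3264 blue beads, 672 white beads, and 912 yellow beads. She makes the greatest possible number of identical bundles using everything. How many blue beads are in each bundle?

68

Number of bundles = gcd(3264, 672, 912).
3264 = 2^6 × 3 × 17
672 = 2^5 × 3 × 7
912 = 2^4 × 3 × 19
gcd(3264, 672, 912) = 2^4 × 3 = 48.
blue beads per bundle = 3264 / 48 = 68.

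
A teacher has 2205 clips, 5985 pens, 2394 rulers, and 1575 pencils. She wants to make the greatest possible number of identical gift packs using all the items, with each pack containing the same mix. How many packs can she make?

63 packs

The pack count must divide each quantity, so the greatest is gcd(2205, 5985, 2394, 1575).
2205 = 3^2 × 5 × 7^2
5985 = 3^2 × 5 × 7 × 19
2394 = 2 × 3^2 × 7 × 19
1575 = 3^2 × 5^2 × 7
gcd(2205, 5985, 2394, 1575) = 3^2 × 7 = 63.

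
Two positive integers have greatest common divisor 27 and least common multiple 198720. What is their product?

For any two positive integers, gcd × lcm = product = 27 × 198720 = 5365440.

5365440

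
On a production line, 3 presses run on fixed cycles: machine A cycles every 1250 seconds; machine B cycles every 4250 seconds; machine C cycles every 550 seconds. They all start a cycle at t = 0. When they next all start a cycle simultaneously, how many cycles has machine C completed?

425 cycles

The first common completion time is the LCM of the periods.
1250 = 2 × 5^4
4250 = 2 × 5^3 × 17
550 = 2 × 5^2 × 11
LCM(1250, 4250, 550) = 2 × 5^4 × 11 × 17 = 233750.
Cycles for period 550: 233750 / 550 = 425.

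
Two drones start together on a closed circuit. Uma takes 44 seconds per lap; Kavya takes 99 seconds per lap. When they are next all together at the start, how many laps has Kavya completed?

4 laps

They are all back at their starting positions together after one LCM of the periods.
44 = 2^2 × 11
99 = 3^2 × 11
LCM(44, 99) = 2^2 × 3^2 × 11 = 396.
Laps for period 99: 396 / 99 = 4.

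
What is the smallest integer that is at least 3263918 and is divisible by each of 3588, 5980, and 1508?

3641820

The integer must be a common multiple of 3588, 5980, and 1508, so a multiple of their LCM.
3588 = 2^2 × 3 × 13 × 23
5980 = 2^2 × 5 × 13 × 23
1508 = 2^2 × 13 × 29
LCM(3588, 5980, 1508) = 2^2 × 3 × 5 × 13 × 23 × 29 = 520260.
Smallest multiple of 520260 that is ≥ 3263918: ⌈3263918/520260⌉ × 520260 = 7 × 520260 = 3641820.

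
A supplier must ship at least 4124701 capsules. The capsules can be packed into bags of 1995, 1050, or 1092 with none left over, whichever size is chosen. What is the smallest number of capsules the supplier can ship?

The number of capsules must be a common multiple of 1995, 1050, and 1092, so a multiple of their LCM.
1995 = 3 × 5 × 7 × 19
1050 = 2 × 3 × 5^2 × 7
1092 = 2^2 × 3 × 7 × 13
LCM(1995, 1050, 1092) = 2^2 × 3 × 5^2 × 7 × 13 × 19 = 518700.
Smallest multiple of 518700 that is ≥ 4124701: ⌈4124701/518700⌉ × 518700 = 8 × 518700 = 4149600.

4149600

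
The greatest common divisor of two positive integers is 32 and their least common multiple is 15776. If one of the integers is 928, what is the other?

For two integers, gcd × lcm = product, so the other is (32 × 15776) / 928 = 504832 / 928 = 544.

544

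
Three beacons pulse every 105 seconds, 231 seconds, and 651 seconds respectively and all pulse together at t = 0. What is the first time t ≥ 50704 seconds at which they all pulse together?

71610 seconds

Joint pulses occur at multiples of LCM(105, 231, 651).
105 = 3 × 5 × 7
231 = 3 × 7 × 11
651 = 3 × 7 × 31
LCM(105, 231, 651) = 3 × 5 × 7 × 11 × 31 = 35805.
Smallest multiple of 35805 that is ≥ 50704: ⌈50704/35805⌉ × 35805 = 2 × 35805 = 71610.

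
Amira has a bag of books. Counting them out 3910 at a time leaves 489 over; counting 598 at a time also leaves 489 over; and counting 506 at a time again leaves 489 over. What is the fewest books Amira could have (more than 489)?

N − 489 must be a common multiple of 3910, 598, and 506.
3910 = 2 × 5 × 17 × 23
598 = 2 × 13 × 23
506 = 2 × 11 × 23
LCM(3910, 598, 506) = 2 × 5 × 11 × 13 × 17 × 23 = 559130.
Smallest N > 489 is LCM + 489 = 559130 + 489 = 559619.

559619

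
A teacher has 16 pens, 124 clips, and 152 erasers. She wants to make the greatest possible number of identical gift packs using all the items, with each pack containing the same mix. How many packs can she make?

4 packs

The pack count must divide each quantity, so the greatest is gcd(16, 124, 152).
16 = 2^4
124 = 2^2 × 31
152 = 2^3 × 19
gcd(16, 124, 152) = 2^2 = 4.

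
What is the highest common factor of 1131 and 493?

29

1131 = 3 × 13 × 29
493 = 17 × 29
gcd(1131, 493) = 29.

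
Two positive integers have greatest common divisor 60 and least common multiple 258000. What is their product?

15480000

For any two positive integers, gcd × lcm = product = 60 × 258000 = 15480000.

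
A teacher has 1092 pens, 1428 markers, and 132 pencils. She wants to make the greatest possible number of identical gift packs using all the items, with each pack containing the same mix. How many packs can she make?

12 packs

The pack count must divide each quantity, so the greatest is gcd(1092, 1428, 132).
1092 = 2^2 × 3 × 7 × 13
1428 = 2^2 × 3 × 7 × 17
132 = 2^2 × 3 × 11
gcd(1092, 1428, 132) = 2^2 × 3 = 12.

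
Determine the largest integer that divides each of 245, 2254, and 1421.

245 = 5 × 7^2
2254 = 2 × 7^2 × 23
1421 = 7^2 × 29
gcd(245, 2254, 1421) = 7^2 = 49.

49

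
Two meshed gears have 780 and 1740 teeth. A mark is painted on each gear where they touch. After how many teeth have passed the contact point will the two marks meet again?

22620 teeth

We need the least common multiple of the intervals.
780 = 2^2 × 3 × 5 × 13
1740 = 2^2 × 3 × 5 × 29
LCM(780, 1740) = 2^2 × 3 × 5 × 13 × 29 = 22620.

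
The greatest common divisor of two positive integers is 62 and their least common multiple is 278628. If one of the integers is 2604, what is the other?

For two integers, gcd × lcm = product, so the other is (62 × 278628) / 2604 = 17274936 / 2604 = 6634.

6634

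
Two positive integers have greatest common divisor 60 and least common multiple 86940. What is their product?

5216400

For any two positive integers, gcd × lcm = product = 60 × 86940 = 5216400.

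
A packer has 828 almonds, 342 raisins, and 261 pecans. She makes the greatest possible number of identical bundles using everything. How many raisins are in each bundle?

Number of bundles = gcd(828, 342, 261).
828 = 2^2 × 3^2 × 23
342 = 2 × 3^2 × 19
261 = 3^2 × 29
gcd(828, 342, 261) = 3^2 = 9.
raisins per bundle = 342 / 9 = 38.

38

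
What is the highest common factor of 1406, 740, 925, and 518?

37

1406 = 2 × 19 × 37
740 = 2^2 × 5 × 37
925 = 5^2 × 37
518 = 2 × 7 × 37
gcd(1406, 740, 925, 518) = 37.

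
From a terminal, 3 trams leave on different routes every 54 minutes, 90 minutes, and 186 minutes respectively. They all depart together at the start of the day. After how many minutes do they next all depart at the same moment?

The first simultaneous occurrence is after LCM of the individual periods.
54 = 2 × 3^3
90 = 2 × 3^2 × 5
186 = 2 × 3 × 31
LCM(54, 90, 186) = 2 × 3^3 × 5 × 31 = 8370.

8370 minutes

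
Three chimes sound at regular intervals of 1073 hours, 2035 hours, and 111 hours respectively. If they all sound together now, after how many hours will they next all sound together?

We need the least common multiple of the intervals.
1073 = 29 × 37
2035 = 5 × 11 × 37
111 = 3 × 37
LCM(1073, 2035, 111) = 3 × 5 × 11 × 29 × 37 = 177045.

177045 hours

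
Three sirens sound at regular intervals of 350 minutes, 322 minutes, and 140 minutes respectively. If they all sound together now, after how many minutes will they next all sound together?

16100 minutes

We need the least common multiple of the intervals.
350 = 2 × 5^2 × 7
322 = 2 × 7 × 23
140 = 2^2 × 5 × 7
LCM(350, 322, 140) = 2^2 × 5^2 × 7 × 23 = 16100.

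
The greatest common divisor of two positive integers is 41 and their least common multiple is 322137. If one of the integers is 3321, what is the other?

3977

For two integers, gcd × lcm = product, so the other is (41 × 322137) / 3321 = 13207617 / 3321 = 3977.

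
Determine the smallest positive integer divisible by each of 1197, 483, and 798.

1197 = 3^2 × 7 × 19
483 = 3 × 7 × 23
798 = 2 × 3 × 7 × 19
LCM(1197, 483, 798) = 2 × 3^2 × 7 × 19 × 23 = 55062.

55062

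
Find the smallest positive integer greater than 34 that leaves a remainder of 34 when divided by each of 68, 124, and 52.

N − 34 must be a common multiple of 68, 124, and 52.
68 = 2^2 × 17
124 = 2^2 × 31
52 = 2^2 × 13
LCM(68, 124, 52) = 2^2 × 13 × 17 × 31 = 27404.
Smallest N > 34 is LCM + 34 = 27404 + 34 = 27438.

27438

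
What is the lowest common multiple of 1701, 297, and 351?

243243

1701 = 3^5 × 7
297 = 3^3 × 11
351 = 3^3 × 13
LCM(1701, 297, 351) = 3^5 × 7 × 11 × 13 = 243243.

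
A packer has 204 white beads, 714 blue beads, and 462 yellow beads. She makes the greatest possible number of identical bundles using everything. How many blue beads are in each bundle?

Number of bundles = gcd(204, 714, 462).
204 = 2^2 × 3 × 17
714 = 2 × 3 × 7 × 17
462 = 2 × 3 × 7 × 11
gcd(204, 714, 462) = 2 × 3 = 6.
blue beads per bundle = 714 / 6 = 119.

119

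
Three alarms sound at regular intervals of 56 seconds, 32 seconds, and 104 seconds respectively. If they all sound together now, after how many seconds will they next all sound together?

We need the least common multiple of the intervals.
56 = 2^3 × 7
32 = 2^5
104 = 2^3 × 13
LCM(56, 32, 104) = 2^5 × 7 × 13 = 2912.

2912 seconds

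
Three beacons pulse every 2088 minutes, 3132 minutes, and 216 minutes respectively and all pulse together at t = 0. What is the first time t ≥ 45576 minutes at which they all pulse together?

50112 minutes

Joint pulses occur at multiples of LCM(2088, 3132, 216).
2088 = 2^3 × 3^2 × 29
3132 = 2^2 × 3^3 × 29
216 = 2^3 × 3^3
LCM(2088, 3132, 216) = 2^3 × 3^3 × 29 = 6264.
Smallest multiple of 6264 that is ≥ 45576: ⌈45576/6264⌉ × 6264 = 8 × 6264 = 50112.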